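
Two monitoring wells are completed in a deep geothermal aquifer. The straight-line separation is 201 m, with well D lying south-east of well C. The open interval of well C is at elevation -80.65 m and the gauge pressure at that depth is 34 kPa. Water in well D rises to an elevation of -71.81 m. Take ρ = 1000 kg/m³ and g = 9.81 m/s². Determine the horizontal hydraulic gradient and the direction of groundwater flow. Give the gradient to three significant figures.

i ≈ 0.0267; groundwater flows toward the north-west

Pressure head at well C: ψ = P/(ρg) = 34×1000 / (1000 × 9.81) = 3.47 m.
Total head at well C: h = z + ψ = -80.65 + 3.47 = -77.18 m.
Total head at well D: h = -71.81 m (water level in the piezometer is the total head).
Head difference: h(well C) − h(well D) = -77.18 − (-71.81) = -5.37 m.
Hydraulic gradient: i = |Δh| / L = 5.37 / 201 = 0.0267.
Flow is from higher to lower head: from well D toward well C, i.e. toward the north-west.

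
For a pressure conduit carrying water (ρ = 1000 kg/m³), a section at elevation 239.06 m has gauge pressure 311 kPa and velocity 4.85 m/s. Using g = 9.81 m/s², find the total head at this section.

h ≈ 271.96 m

Pressure head ψ = P/(ρg) = 311×1000 / (1000 × 9.81) = 31.70 m.
Velocity head = v²/(2g) = 4.85² / (2 × 9.81) = 1.199 m.
h = z + ψ + v²/(2g) = 239.06 + 31.70 + 1.199 = 271.96 m.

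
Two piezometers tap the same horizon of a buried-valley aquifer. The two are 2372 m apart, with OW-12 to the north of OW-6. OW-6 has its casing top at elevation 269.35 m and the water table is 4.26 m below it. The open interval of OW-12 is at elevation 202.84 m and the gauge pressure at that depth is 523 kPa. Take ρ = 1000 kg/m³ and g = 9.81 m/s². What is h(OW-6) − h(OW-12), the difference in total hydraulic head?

Total head at OW-6: h = 269.35 − 4.26 = 265.09 m.
Pressure head at OW-12: ψ = P/(ρg) = 523×1000 / (1000 × 9.81) = 53.31 m.
Total head at OW-12: h = z + ψ = 202.84 + 53.31 = 256.15 m.
Head difference: h(OW-6) − h(OW-12) = 265.09 − 256.15 = 8.94 m.

Δh ≈ 8.94 m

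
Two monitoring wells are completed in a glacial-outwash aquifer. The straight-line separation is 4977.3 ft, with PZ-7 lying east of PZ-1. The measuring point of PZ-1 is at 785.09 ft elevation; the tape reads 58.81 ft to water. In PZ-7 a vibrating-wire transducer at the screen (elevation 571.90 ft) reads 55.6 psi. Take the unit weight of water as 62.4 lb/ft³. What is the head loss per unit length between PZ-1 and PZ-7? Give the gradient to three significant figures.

i ≈ 0.00524 ft/ft

Total head at PZ-1: h = 785.09 − 58.81 = 726.28 ft.
Pressure head at PZ-7: ψ = 144·P/γ = 144 × 55.6 / 62.4 = 128.31 ft.
Total head at PZ-7: h = z + ψ = 571.90 + 128.31 = 700.21 ft.
Head difference: h(PZ-1) − h(PZ-7) = 726.28 − 700.21 = 26.07 ft.
Hydraulic gradient: i = |Δh| / L = 26.07 / 4977.3 = 0.00524.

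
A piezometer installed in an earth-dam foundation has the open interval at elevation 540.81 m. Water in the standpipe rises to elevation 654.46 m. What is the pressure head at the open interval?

Total head h = 654.46 m (the water-surface elevation in the piezometer).
Pressure head ψ = h − z = 654.46 − 540.81 = 113.65 m.

ψ ≈ 113.65 m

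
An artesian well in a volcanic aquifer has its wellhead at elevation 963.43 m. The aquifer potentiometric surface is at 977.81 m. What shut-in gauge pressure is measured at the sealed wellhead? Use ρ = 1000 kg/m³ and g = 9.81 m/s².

P ≈ 141 kPa

Head above the cap: Δh = 977.81 − 963.43 = 14.38 m.
P = ρgΔh = 1000 × 9.81 × 14.38 = 141068 Pa ≈ 141 kPa.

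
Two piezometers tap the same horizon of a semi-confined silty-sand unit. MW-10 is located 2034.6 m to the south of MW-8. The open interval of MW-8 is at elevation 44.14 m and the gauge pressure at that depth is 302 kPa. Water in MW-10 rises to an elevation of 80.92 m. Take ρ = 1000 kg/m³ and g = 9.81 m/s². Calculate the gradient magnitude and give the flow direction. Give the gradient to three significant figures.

Pressure head at MW-8: ψ = P/(ρg) = 302×1000 / (1000 × 9.81) = 30.78 m.
Total head at MW-8: h = z + ψ = 44.14 + 30.78 = 74.92 m.
Total head at MW-10: h = 80.92 m (water level in the piezometer is the total head).
Head difference: h(MW-8) − h(MW-10) = 74.92 − 80.92 = -6.00 m.
Hydraulic gradient: i = |Δh| / L = 6.00 / 2034.6 = 0.00295.
Flow is from higher to lower head: from MW-10 toward MW-8, i.e. toward the north.

i ≈ 0.00295; groundwater flows toward the north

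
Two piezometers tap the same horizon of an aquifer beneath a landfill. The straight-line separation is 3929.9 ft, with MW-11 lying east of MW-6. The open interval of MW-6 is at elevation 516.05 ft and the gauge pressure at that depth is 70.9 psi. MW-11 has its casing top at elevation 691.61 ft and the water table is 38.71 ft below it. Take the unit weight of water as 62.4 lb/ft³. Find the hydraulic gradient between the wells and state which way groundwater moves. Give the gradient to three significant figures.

Pressure head at MW-6: ψ = 144·P/γ = 144 × 70.9 / 62.4 = 163.62 ft.
Total head at MW-6: h = z + ψ = 516.05 + 163.62 = 679.67 ft.
Total head at MW-11: h = 691.61 − 38.71 = 652.90 ft.
Head difference: h(MW-6) − h(MW-11) = 679.67 − 652.90 = 26.77 ft.
Hydraulic gradient: i = |Δh| / L = 26.77 / 3929.9 = 0.00681.
Flow is from higher to lower head: from MW-6 toward MW-11, i.e. toward the east.

i ≈ 0.00681; groundwater flows toward the east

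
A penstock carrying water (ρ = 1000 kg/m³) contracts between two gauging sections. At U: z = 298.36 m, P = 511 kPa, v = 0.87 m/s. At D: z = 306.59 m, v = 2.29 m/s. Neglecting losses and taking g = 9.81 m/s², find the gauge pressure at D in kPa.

Pressure head at U: ψ₁ = P₁/(ρg) = 511×1000 / (1000 × 9.81) = 52.09 m.
Velocity heads: v₁²/2g = 0.87²/19.62 = 0.039 m; v₂²/2g = 2.29²/19.62 = 0.267 m.
Total head H = z₁ + ψ₁ + v₁²/2g = 298.36 + 52.09 + 0.039 = 350.49 m.
ψ₂ = H − z₂ − v₂²/2g = 350.49 − 306.59 − 0.267 = 43.63 m.
P₂ = ρgψ₂ = 1000 × 9.81 × 43.63 ≈ 428 kPa.

P₂ ≈ 428 kPa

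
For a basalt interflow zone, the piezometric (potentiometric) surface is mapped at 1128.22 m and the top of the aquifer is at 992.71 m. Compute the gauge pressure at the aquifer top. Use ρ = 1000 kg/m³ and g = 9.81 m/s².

P ≈ 1330 kPa

Pressure head at the aquifer top: ψ = h − z = 1128.22 − 992.71 = 135.51 m.
P = ρgψ = 1000 × 9.81 × 135.51 = 1329353 Pa ≈ 1330 kPa.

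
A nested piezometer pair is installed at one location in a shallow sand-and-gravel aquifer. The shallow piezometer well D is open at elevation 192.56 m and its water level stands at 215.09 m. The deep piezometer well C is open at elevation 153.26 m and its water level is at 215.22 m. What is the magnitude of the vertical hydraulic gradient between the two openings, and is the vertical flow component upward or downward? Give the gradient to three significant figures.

|i_v| ≈ 0.00331; vertical flow is upward

Total head at well D: h = 215.09 m (water level in the standpipe).
Total head at well C: h = 215.22 m.
Δh = h(well D) − h(well C) = 215.09 − 215.22 = -0.13 m.
Vertical separation Δz = 192.56 − 153.26 = 39.30 m.
|i_v| = |Δh| / Δz = 0.13 / 39.30 = 0.00331.
Head is higher in the deep piezometer, so vertical flow is upward (discharge condition).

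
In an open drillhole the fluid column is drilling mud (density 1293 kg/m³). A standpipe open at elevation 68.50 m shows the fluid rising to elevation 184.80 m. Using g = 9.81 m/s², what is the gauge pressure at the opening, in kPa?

P ≈ 1480 kPa

Pressure head ψ = h − z = 184.80 − 68.50 = 116.30 m.
P = ρgψ = 1293 × 9.81 × 116.30 = 1475188 Pa ≈ 1480 kPa.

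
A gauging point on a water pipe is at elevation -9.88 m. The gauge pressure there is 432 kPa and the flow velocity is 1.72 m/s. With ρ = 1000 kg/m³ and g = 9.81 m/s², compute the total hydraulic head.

h ≈ 34.31 m

Pressure head ψ = P/(ρg) = 432×1000 / (1000 × 9.81) = 44.04 m.
Velocity head = v²/(2g) = 1.72² / (2 × 9.81) = 0.151 m.
h = z + ψ + v²/(2g) = -9.88 + 44.04 + 0.151 = 34.31 m.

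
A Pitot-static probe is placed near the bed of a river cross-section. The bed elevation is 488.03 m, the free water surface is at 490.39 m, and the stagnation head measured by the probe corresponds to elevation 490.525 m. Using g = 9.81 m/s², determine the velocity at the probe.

Near the bed, under hydrostatic conditions, the piezometric head (z + ψ) equals the free-surface elevation, 490.39 m.
Velocity head = total − piezometric = 490.525 − 490.39 = 0.135 m.
v = √(2g·h_v) = √(2 × 9.81 × 0.135) = 1.63 m/s.

v ≈ 1.63 m/s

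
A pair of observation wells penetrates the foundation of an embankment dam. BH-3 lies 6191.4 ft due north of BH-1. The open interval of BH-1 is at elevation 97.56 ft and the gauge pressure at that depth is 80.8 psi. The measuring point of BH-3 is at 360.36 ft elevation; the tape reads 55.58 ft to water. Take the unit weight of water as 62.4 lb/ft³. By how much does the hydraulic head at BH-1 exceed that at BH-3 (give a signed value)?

Δh ≈ -20.76 ft

Pressure head at BH-1: ψ = 144·P/γ = 144 × 80.8 / 62.4 = 186.46 ft.
Total head at BH-1: h = z + ψ = 97.56 + 186.46 = 284.02 ft.
Total head at BH-3: h = 360.36 − 55.58 = 304.78 ft.
Head difference: h(BH-1) − h(BH-3) = 284.02 − 304.78 = -20.76 ft.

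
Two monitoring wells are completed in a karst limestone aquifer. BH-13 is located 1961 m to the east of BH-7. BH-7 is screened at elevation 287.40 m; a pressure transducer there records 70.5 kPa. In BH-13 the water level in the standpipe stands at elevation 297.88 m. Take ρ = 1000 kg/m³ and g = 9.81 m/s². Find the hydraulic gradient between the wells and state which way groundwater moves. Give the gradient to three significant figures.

Pressure head at BH-7: ψ = P/(ρg) = 70.5×1000 / (1000 × 9.81) = 7.19 m.
Total head at BH-7: h = z + ψ = 287.40 + 7.19 = 294.59 m.
Total head at BH-13: h = 297.88 m (water level in the piezometer is the total head).
Head difference: h(BH-7) − h(BH-13) = 294.59 − 297.88 = -3.29 m.
Hydraulic gradient: i = |Δh| / L = 3.29 / 1961 = 0.00168.
Flow is from higher to lower head: from BH-13 toward BH-7, i.e. toward the west.

i ≈ 0.00168; groundwater flows toward the west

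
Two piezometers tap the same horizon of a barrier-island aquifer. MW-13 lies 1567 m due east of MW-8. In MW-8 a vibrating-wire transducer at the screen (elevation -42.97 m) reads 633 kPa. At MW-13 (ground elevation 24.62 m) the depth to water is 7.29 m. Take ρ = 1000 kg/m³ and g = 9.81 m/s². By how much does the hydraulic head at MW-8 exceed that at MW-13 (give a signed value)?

Pressure head at MW-8: ψ = P/(ρg) = 633×1000 / (1000 × 9.81) = 64.53 m.
Total head at MW-8: h = z + ψ = -42.97 + 64.53 = 21.56 m.
Total head at MW-13: h = 24.62 − 7.29 = 17.33 m.
Head difference: h(MW-8) − h(MW-13) = 21.56 − 17.33 = 4.23 m.

Δh ≈ 4.23 m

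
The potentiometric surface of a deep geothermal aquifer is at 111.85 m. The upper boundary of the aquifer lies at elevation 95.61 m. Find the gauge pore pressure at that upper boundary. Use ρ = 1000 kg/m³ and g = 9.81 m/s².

Pressure head at the aquifer top: ψ = h − z = 111.85 − 95.61 = 16.24 m.
P = ρgψ = 1000 × 9.81 × 16.24 = 159314 Pa ≈ 159 kPa.

P ≈ 159 kPa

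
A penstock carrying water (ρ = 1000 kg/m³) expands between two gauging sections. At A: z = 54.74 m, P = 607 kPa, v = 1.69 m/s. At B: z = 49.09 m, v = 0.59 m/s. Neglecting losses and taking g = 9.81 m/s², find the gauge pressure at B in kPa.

Pressure head at A: ψ₁ = P₁/(ρg) = 607×1000 / (1000 × 9.81) = 61.88 m.
Velocity heads: v₁²/2g = 1.69²/19.62 = 0.146 m; v₂²/2g = 0.59²/19.62 = 0.018 m.
Total head H = z₁ + ψ₁ + v₁²/2g = 54.74 + 61.88 + 0.146 = 116.77 m.
ψ₂ = H − z₂ − v₂²/2g = 116.77 − 49.09 − 0.018 = 67.66 m.
P₂ = ρgψ₂ = 1000 × 9.81 × 67.66 ≈ 664 kPa.

P₂ ≈ 664 kPa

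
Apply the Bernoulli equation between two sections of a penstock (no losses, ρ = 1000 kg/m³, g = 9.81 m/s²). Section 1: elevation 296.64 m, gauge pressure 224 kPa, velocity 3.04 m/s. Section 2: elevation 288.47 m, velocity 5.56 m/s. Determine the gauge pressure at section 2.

P₂ ≈ 293 kPa

Pressure head at 1: ψ₁ = P₁/(ρg) = 224×1000 / (1000 × 9.81) = 22.83 m.
Velocity heads: v₁²/2g = 3.04²/19.62 = 0.471 m; v₂²/2g = 5.56²/19.62 = 1.576 m.
Total head H = z₁ + ψ₁ + v₁²/2g = 296.64 + 22.83 + 0.471 = 319.94 m.
ψ₂ = H − z₂ − v₂²/2g = 319.94 − 288.47 − 1.576 = 29.89 m.
P₂ = ρgψ₂ = 1000 × 9.81 × 29.89 ≈ 293 kPa.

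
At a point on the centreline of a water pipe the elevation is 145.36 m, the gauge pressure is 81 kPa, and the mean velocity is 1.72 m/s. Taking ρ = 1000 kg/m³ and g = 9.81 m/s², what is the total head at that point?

Pressure head ψ = P/(ρg) = 81×1000 / (1000 × 9.81) = 8.26 m.
Velocity head = v²/(2g) = 1.72² / (2 × 9.81) = 0.151 m.
h = z + ψ + v²/(2g) = 145.36 + 8.26 + 0.151 = 153.77 m.

h ≈ 153.77 m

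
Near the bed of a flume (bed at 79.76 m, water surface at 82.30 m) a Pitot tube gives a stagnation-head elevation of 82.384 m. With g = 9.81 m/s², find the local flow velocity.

Near the bed, under hydrostatic conditions, the piezometric head (z + ψ) equals the free-surface elevation, 82.30 m.
Velocity head = total − piezometric = 82.384 − 82.30 = 0.084 m.
v = √(2g·h_v) = √(2 × 9.81 × 0.084) = 1.28 m/s.

v ≈ 1.28 m/s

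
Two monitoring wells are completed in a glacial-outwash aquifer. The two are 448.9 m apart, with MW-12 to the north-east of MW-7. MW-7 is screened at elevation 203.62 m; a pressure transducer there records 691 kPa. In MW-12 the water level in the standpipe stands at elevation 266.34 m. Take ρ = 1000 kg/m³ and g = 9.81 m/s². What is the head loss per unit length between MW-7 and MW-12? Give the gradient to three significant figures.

Pressure head at MW-7: ψ = P/(ρg) = 691×1000 / (1000 × 9.81) = 70.44 m.
Total head at MW-7: h = z + ψ = 203.62 + 70.44 = 274.06 m.
Total head at MW-12: h = 266.34 m (water level in the piezometer is the total head).
Head difference: h(MW-7) − h(MW-12) = 274.06 − 266.34 = 7.72 m.
Hydraulic gradient: i = |Δh| / L = 7.72 / 448.9 = 0.0172.

i ≈ 0.0172 m/m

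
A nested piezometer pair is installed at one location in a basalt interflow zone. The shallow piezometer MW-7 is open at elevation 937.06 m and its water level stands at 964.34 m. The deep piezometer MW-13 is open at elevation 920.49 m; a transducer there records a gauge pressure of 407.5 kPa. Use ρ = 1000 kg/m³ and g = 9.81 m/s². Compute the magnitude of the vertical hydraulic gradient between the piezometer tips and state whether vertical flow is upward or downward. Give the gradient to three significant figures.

Total head at MW-7: h = 964.34 m (water level in the standpipe).
Pressure head at MW-13: ψ = P/(ρg) = 407.5×1000 / (1000 × 9.81) = 41.54 m.
Total head at MW-13: h = z + ψ = 920.49 + 41.54 = 962.03 m.
Δh = h(MW-7) − h(MW-13) = 964.34 − 962.03 = 2.31 m.
Vertical separation Δz = 937.06 − 920.49 = 16.57 m.
|i_v| = |Δh| / Δz = 2.31 / 16.57 = 0.139.
Head is higher in the shallow piezometer, so vertical flow is downward (recharge condition).

|i_v| ≈ 0.139; vertical flow is downward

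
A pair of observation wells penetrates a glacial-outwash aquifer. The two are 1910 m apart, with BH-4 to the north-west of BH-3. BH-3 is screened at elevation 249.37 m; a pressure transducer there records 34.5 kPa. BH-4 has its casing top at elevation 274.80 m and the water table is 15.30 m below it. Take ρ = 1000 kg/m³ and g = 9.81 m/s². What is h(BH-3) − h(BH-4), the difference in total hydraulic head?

Pressure head at BH-3: ψ = P/(ρg) = 34.5×1000 / (1000 × 9.81) = 3.52 m.
Total head at BH-3: h = z + ψ = 249.37 + 3.52 = 252.89 m.
Total head at BH-4: h = 274.80 − 15.30 = 259.50 m.
Head difference: h(BH-3) − h(BH-4) = 252.89 − 259.50 = -6.61 m.

Δh ≈ -6.61 m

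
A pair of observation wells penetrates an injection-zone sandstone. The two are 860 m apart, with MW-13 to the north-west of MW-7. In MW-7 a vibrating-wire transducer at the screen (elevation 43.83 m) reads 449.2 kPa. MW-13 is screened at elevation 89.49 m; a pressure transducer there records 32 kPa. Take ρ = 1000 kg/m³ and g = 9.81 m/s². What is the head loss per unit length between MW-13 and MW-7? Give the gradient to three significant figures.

i ≈ 0.00364 m/m

Pressure head at MW-7: ψ = P/(ρg) = 449.2×1000 / (1000 × 9.81) = 45.79 m.
Total head at MW-7: h = z + ψ = 43.83 + 45.79 = 89.62 m.
Pressure head at MW-13: ψ = P/(ρg) = 32×1000 / (1000 × 9.81) = 3.26 m.
Total head at MW-13: h = z + ψ = 89.49 + 3.26 = 92.75 m.
Head difference: h(MW-7) − h(MW-13) = 89.62 − 92.75 = -3.13 m.
Hydraulic gradient: i = |Δh| / L = 3.13 / 860 = 0.00364.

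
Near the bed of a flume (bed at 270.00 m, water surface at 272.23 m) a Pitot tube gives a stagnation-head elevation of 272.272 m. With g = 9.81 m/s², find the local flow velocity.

Near the bed, under hydrostatic conditions, the piezometric head (z + ψ) equals the free-surface elevation, 272.23 m.
Velocity head = total − piezometric = 272.272 − 272.23 = 0.042 m.
v = √(2g·h_v) = √(2 × 9.81 × 0.042) = 0.908 m/s.

v ≈ 0.908 m/s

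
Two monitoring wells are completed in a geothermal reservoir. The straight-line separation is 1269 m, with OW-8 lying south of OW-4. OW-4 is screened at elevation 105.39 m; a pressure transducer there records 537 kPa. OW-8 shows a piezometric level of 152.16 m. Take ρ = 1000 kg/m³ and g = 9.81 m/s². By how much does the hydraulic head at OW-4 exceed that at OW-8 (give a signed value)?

Pressure head at OW-4: ψ = P/(ρg) = 537×1000 / (1000 × 9.81) = 54.74 m.
Total head at OW-4: h = z + ψ = 105.39 + 54.74 = 160.13 m.
Total head at OW-8: h = 152.16 m (water level in the piezometer is the total head).
Head difference: h(OW-4) − h(OW-8) = 160.13 − 152.16 = 7.97 m.

Δh ≈ 7.97 m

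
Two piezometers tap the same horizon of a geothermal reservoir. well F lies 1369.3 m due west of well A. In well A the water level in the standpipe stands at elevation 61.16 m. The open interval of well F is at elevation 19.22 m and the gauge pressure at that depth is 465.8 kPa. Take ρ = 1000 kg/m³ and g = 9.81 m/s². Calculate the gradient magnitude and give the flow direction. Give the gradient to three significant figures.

Total head at well A: h = 61.16 m (water level in the piezometer is the total head).
Pressure head at well F: ψ = P/(ρg) = 465.8×1000 / (1000 × 9.81) = 47.48 m.
Total head at well F: h = z + ψ = 19.22 + 47.48 = 66.70 m.
Head difference: h(well A) − h(well F) = 61.16 − 66.70 = -5.54 m.
Hydraulic gradient: i = |Δh| / L = 5.54 / 1369.3 = 0.00405.
Flow is from higher to lower head: from well F toward well A, i.e. toward the east.

i ≈ 0.00405; groundwater flows toward the east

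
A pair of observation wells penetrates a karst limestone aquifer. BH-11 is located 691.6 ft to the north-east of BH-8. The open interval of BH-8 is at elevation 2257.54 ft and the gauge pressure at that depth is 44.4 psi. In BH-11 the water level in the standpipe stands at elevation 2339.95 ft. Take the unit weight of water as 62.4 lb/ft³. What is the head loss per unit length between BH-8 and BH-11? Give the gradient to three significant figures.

Pressure head at BH-8: ψ = 144·P/γ = 144 × 44.4 / 62.4 = 102.46 ft.
Total head at BH-8: h = z + ψ = 2257.54 + 102.46 = 2360.00 ft.
Total head at BH-11: h = 2339.95 ft (water level in the piezometer is the total head).
Head difference: h(BH-8) − h(BH-11) = 2360.00 − 2339.95 = 20.05 ft.
Hydraulic gradient: i = |Δh| / L = 20.05 / 691.6 = 0.0290.

i ≈ 0.0290 ft/ft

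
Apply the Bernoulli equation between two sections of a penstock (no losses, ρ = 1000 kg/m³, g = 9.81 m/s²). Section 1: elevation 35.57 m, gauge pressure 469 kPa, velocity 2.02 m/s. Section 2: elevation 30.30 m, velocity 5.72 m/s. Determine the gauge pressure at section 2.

P₂ ≈ 506 kPa

Pressure head at 1: ψ₁ = P₁/(ρg) = 469×1000 / (1000 × 9.81) = 47.81 m.
Velocity heads: v₁²/2g = 2.02²/19.62 = 0.208 m; v₂²/2g = 5.72²/19.62 = 1.668 m.
Total head H = z₁ + ψ₁ + v₁²/2g = 35.57 + 47.81 + 0.208 = 83.59 m.
ψ₂ = H − z₂ − v₂²/2g = 83.59 − 30.30 − 1.668 = 51.62 m.
P₂ = ρgψ₂ = 1000 × 9.81 × 51.62 ≈ 506 kPa.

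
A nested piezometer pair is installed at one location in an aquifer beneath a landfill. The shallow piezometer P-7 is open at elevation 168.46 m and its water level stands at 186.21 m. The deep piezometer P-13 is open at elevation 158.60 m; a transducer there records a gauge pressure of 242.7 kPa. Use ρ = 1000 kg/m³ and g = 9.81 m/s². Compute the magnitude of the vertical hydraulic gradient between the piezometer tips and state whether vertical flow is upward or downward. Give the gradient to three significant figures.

Total head at P-7: h = 186.21 m (water level in the standpipe).
Pressure head at P-13: ψ = P/(ρg) = 242.7×1000 / (1000 × 9.81) = 24.74 m.
Total head at P-13: h = z + ψ = 158.60 + 24.74 = 183.34 m.
Δh = h(P-7) − h(P-13) = 186.21 − 183.34 = 2.87 m.
Vertical separation Δz = 168.46 − 158.60 = 9.86 m.
|i_v| = |Δh| / Δz = 2.87 / 9.86 = 0.291.
Head is higher in the shallow piezometer, so vertical flow is downward (recharge condition).

|i_v| ≈ 0.291; vertical flow is downward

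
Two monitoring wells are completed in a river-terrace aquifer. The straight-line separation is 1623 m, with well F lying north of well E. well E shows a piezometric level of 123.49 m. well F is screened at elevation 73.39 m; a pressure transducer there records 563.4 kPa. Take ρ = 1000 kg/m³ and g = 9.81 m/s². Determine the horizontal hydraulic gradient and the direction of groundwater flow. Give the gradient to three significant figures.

Total head at well E: h = 123.49 m (water level in the piezometer is the total head).
Pressure head at well F: ψ = P/(ρg) = 563.4×1000 / (1000 × 9.81) = 57.43 m.
Total head at well F: h = z + ψ = 73.39 + 57.43 = 130.82 m.
Head difference: h(well E) − h(well F) = 123.49 − 130.82 = -7.33 m.
Hydraulic gradient: i = |Δh| / L = 7.33 / 1623 = 0.00452.
Flow is from higher to lower head: from well F toward well E, i.e. toward the south.

i ≈ 0.00452; groundwater flows toward the south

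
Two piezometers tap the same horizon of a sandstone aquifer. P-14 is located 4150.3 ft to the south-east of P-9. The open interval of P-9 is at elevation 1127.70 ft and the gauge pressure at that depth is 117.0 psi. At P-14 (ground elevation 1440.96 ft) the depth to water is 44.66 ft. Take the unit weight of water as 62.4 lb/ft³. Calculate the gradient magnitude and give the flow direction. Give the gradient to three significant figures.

i ≈ 0.000337; groundwater flows toward the south-east

Pressure head at P-9: ψ = 144·P/γ = 144 × 117.0 / 62.4 = 270.00 ft.
Total head at P-9: h = z + ψ = 1127.70 + 270.00 = 1397.70 ft.
Total head at P-14: h = 1440.96 − 44.66 = 1396.30 ft.
Head difference: h(P-9) − h(P-14) = 1397.70 − 1396.30 = 1.40 ft.
Hydraulic gradient: i = |Δh| / L = 1.40 / 4150.3 = 0.000337.
Flow is from higher to lower head: from P-9 toward P-14, i.e. toward the south-east.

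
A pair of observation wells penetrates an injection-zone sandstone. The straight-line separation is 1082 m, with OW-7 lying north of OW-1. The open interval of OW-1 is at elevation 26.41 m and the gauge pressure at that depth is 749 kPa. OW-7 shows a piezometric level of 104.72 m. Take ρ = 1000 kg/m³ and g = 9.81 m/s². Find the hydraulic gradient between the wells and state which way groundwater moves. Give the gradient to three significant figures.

i ≈ 0.00181; groundwater flows toward the south

Pressure head at OW-1: ψ = P/(ρg) = 749×1000 / (1000 × 9.81) = 76.35 m.
Total head at OW-1: h = z + ψ = 26.41 + 76.35 = 102.76 m.
Total head at OW-7: h = 104.72 m (water level in the piezometer is the total head).
Head difference: h(OW-1) − h(OW-7) = 102.76 − 104.72 = -1.96 m.
Hydraulic gradient: i = |Δh| / L = 1.96 / 1082 = 0.00181.
Flow is from higher to lower head: from OW-7 toward OW-1, i.e. toward the south.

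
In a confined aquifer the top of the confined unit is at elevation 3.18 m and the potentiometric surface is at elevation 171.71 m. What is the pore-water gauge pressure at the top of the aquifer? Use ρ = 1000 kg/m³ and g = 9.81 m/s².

Pressure head at the aquifer top: ψ = h − z = 171.71 − 3.18 = 168.53 m.
P = ρgψ = 1000 × 9.81 × 168.53 = 1653279 Pa ≈ 1650 kPa.

P ≈ 1650 kPa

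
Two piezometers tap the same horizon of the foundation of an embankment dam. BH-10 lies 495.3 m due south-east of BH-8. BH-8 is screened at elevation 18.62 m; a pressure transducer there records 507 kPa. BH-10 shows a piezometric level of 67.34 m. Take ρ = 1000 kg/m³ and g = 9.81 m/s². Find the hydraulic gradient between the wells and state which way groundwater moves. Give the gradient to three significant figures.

Pressure head at BH-8: ψ = P/(ρg) = 507×1000 / (1000 × 9.81) = 51.68 m.
Total head at BH-8: h = z + ψ = 18.62 + 51.68 = 70.30 m.
Total head at BH-10: h = 67.34 m (water level in the piezometer is the total head).
Head difference: h(BH-8) − h(BH-10) = 70.30 − 67.34 = 2.96 m.
Hydraulic gradient: i = |Δh| / L = 2.96 / 495.3 = 0.00598.
Flow is from higher to lower head: from BH-8 toward BH-10, i.e. toward the south-east.

i ≈ 0.00598; groundwater flows toward the south-east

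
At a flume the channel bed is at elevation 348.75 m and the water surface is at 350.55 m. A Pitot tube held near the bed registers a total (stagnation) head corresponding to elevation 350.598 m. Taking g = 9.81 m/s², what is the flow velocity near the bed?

Near the bed, under hydrostatic conditions, the piezometric head (z + ψ) equals the free-surface elevation, 350.55 m.
Velocity head = total − piezometric = 350.598 − 350.55 = 0.048 m.
v = √(2g·h_v) = √(2 × 9.81 × 0.048) = 0.970 m/s.

v ≈ 0.970 m/s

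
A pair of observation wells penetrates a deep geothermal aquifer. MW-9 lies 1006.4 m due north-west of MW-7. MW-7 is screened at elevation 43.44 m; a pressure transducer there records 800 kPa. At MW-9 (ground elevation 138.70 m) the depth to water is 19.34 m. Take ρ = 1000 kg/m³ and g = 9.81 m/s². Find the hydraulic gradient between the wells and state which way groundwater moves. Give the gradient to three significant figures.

Pressure head at MW-7: ψ = P/(ρg) = 800×1000 / (1000 × 9.81) = 81.55 m.
Total head at MW-7: h = z + ψ = 43.44 + 81.55 = 124.99 m.
Total head at MW-9: h = 138.70 − 19.34 = 119.36 m.
Head difference: h(MW-7) − h(MW-9) = 124.99 − 119.36 = 5.63 m.
Hydraulic gradient: i = |Δh| / L = 5.63 / 1006.4 = 0.00559.
Flow is from higher to lower head: from MW-7 toward MW-9, i.e. toward the north-west.

i ≈ 0.00559; groundwater flows toward the north-west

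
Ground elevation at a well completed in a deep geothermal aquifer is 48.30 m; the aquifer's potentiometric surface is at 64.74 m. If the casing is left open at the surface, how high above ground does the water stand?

Water rises to the potentiometric surface, so the rise above ground = 64.74 − 48.30 = 16.44 m.

≈ 16.44 m above ground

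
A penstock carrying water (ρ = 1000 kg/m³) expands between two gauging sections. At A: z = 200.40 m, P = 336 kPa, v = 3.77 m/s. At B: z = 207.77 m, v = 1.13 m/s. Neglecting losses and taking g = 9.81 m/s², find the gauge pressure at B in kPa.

P₂ ≈ 270 kPa

Pressure head at A: ψ₁ = P₁/(ρg) = 336×1000 / (1000 × 9.81) = 34.25 m.
Velocity heads: v₁²/2g = 3.77²/19.62 = 0.724 m; v₂²/2g = 1.13²/19.62 = 0.065 m.
Total head H = z₁ + ψ₁ + v₁²/2g = 200.40 + 34.25 + 0.724 = 235.37 m.
ψ₂ = H − z₂ − v₂²/2g = 235.37 − 207.77 − 0.065 = 27.53 m.
P₂ = ρgψ₂ = 1000 × 9.81 × 27.53 ≈ 270 kPa.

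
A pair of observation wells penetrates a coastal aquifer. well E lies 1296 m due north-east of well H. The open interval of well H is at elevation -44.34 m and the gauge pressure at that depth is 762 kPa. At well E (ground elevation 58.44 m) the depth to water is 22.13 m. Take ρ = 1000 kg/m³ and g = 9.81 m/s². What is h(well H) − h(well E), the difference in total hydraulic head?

Δh ≈ -2.97 m

Pressure head at well H: ψ = P/(ρg) = 762×1000 / (1000 × 9.81) = 77.68 m.
Total head at well H: h = z + ψ = -44.34 + 77.68 = 33.34 m.
Total head at well E: h = 58.44 − 22.13 = 36.31 m.
Head difference: h(well H) − h(well E) = 33.34 − 36.31 = -2.97 m.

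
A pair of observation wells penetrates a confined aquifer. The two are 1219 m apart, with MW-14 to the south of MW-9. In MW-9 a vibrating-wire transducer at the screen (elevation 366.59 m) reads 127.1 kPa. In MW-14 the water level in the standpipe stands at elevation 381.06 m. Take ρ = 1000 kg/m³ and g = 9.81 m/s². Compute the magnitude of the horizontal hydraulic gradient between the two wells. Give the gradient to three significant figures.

Pressure head at MW-9: ψ = P/(ρg) = 127.1×1000 / (1000 × 9.81) = 12.96 m.
Total head at MW-9: h = z + ψ = 366.59 + 12.96 = 379.55 m.
Total head at MW-14: h = 381.06 m (water level in the piezometer is the total head).
Head difference: h(MW-9) − h(MW-14) = 379.55 − 381.06 = -1.51 m.
Hydraulic gradient: i = |Δh| / L = 1.51 / 1219 = 0.00124.

i ≈ 0.00124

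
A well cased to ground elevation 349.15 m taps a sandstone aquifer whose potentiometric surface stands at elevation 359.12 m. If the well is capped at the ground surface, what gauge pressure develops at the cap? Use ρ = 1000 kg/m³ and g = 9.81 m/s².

P ≈ 97.8 kPa

Head above the cap: Δh = 359.12 − 349.15 = 9.97 m.
P = ρgΔh = 1000 × 9.81 × 9.97 = 97806 Pa ≈ 97.8 kPa.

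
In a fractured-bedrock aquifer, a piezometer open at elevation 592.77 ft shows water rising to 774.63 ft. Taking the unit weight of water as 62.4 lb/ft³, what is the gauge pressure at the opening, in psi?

Pressure head ψ = h − z = 774.63 − 592.77 = 181.86 ft.
P = γ·ψ / 144 = 62.4 × 181.86 / 144 = 78.8 psi.

P ≈ 78.8 psi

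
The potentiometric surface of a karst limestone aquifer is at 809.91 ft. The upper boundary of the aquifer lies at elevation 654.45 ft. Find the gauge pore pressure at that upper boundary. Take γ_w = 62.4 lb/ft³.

P ≈ 67.4 psi

Pressure head at the aquifer top: ψ = h − z = 809.91 − 654.45 = 155.46 ft.
P = γψ/144 = 62.4 × 155.46 / 144 = 67.4 psi.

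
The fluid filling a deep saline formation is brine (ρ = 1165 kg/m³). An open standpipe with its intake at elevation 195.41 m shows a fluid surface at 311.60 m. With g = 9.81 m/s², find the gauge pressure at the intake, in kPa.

P ≈ 1330 kPa

Pressure head ψ = h − z = 311.60 − 195.41 = 116.19 m.
P = ρgψ = 1165 × 9.81 × 116.19 = 1327895 Pa ≈ 1330 kPa.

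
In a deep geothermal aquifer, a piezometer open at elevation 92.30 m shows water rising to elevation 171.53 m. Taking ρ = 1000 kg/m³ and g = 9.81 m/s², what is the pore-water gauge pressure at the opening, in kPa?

Pressure head ψ = h − z = 171.53 − 92.30 = 79.23 m.
P = ρgψ = 1000 × 9.81 × 79.23 = 777246 Pa ≈ 777 kPa.

P ≈ 777 kPa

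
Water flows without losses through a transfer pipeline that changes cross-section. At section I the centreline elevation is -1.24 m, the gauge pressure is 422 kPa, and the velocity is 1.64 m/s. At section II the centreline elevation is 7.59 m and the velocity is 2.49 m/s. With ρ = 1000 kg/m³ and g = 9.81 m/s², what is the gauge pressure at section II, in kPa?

Pressure head at I: ψ₁ = P₁/(ρg) = 422×1000 / (1000 × 9.81) = 43.02 m.
Velocity heads: v₁²/2g = 1.64²/19.62 = 0.137 m; v₂²/2g = 2.49²/19.62 = 0.316 m.
Total head H = z₁ + ψ₁ + v₁²/2g = -1.24 + 43.02 + 0.137 = 41.92 m.
ψ₂ = H − z₂ − v₂²/2g = 41.92 − 7.59 − 0.316 = 34.01 m.
P₂ = ρgψ₂ = 1000 × 9.81 × 34.01 ≈ 334 kPa.

P₂ ≈ 334 kPa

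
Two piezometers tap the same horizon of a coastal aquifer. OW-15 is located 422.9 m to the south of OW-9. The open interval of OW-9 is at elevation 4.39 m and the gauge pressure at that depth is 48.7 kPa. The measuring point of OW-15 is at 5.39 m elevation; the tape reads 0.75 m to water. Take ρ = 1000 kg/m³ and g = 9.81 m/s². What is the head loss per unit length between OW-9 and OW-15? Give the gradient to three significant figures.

i ≈ 0.0111 m/m

Pressure head at OW-9: ψ = P/(ρg) = 48.7×1000 / (1000 × 9.81) = 4.96 m.
Total head at OW-9: h = z + ψ = 4.39 + 4.96 = 9.35 m.
Total head at OW-15: h = 5.39 − 0.75 = 4.64 m.
Head difference: h(OW-9) − h(OW-15) = 9.35 − 4.64 = 4.71 m.
Hydraulic gradient: i = |Δh| / L = 4.71 / 422.9 = 0.0111.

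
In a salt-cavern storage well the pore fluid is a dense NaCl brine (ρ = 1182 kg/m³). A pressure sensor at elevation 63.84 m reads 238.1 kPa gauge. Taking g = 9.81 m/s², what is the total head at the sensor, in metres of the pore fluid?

h ≈ 84.37 m

ψ = P/(ρg) = 238.1×1000 / (1182 × 9.81) = 20.53 m.
h = z + ψ = 63.84 + 20.53 = 84.37 m.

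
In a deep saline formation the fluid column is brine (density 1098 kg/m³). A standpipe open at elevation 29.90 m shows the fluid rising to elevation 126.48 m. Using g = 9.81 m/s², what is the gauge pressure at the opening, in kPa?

Pressure head ψ = h − z = 126.48 − 29.90 = 96.58 m.
P = ρgψ = 1098 × 9.81 × 96.58 = 1040300 Pa ≈ 1040 kPa.

P ≈ 1040 kPa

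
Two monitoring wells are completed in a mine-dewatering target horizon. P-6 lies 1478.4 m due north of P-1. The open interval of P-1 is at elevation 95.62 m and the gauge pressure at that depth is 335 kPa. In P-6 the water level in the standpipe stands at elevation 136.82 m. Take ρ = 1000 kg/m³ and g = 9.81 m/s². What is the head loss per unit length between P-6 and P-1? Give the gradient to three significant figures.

Pressure head at P-1: ψ = P/(ρg) = 335×1000 / (1000 × 9.81) = 34.15 m.
Total head at P-1: h = z + ψ = 95.62 + 34.15 = 129.77 m.
Total head at P-6: h = 136.82 m (water level in the piezometer is the total head).
Head difference: h(P-1) − h(P-6) = 129.77 − 136.82 = -7.05 m.
Hydraulic gradient: i = |Δh| / L = 7.05 / 1478.4 = 0.00477.

i ≈ 0.00477 m/m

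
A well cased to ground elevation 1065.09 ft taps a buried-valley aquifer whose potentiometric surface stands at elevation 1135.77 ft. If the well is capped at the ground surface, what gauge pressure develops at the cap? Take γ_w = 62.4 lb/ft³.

P ≈ 30.6 psi

Head above the cap: Δh = 1135.77 − 1065.09 = 70.68 ft.
P = γΔh/144 = 62.4 × 70.68 / 144 = 30.6 psi.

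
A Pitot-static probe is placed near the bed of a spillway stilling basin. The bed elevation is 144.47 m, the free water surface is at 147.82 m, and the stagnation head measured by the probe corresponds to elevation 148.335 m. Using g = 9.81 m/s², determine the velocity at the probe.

Near the bed, under hydrostatic conditions, the piezometric head (z + ψ) equals the free-surface elevation, 147.82 m.
Velocity head = total − piezometric = 148.335 − 147.82 = 0.515 m.
v = √(2g·h_v) = √(2 × 9.81 × 0.515) = 3.18 m/s.

v ≈ 3.18 m/s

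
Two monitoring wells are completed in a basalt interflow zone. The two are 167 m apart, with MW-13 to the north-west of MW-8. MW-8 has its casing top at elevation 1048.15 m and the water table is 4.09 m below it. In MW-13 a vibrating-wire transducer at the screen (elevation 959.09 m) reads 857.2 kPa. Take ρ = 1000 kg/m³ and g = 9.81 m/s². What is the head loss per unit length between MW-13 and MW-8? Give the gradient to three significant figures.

Total head at MW-8: h = 1048.15 − 4.09 = 1044.06 m.
Pressure head at MW-13: ψ = P/(ρg) = 857.2×1000 / (1000 × 9.81) = 87.38 m.
Total head at MW-13: h = z + ψ = 959.09 + 87.38 = 1046.47 m.
Head difference: h(MW-8) − h(MW-13) = 1044.06 − 1046.47 = -2.41 m.
Hydraulic gradient: i = |Δh| / L = 2.41 / 167 = 0.0144.

i ≈ 0.0144 m/m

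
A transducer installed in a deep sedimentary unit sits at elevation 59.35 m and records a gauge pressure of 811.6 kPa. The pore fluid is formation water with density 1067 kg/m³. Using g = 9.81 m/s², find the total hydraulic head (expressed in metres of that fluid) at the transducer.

ψ = P/(ρg) = 811.6×1000 / (1067 × 9.81) = 77.54 m.
h = z + ψ = 59.35 + 77.54 = 136.89 m.

h ≈ 136.89 m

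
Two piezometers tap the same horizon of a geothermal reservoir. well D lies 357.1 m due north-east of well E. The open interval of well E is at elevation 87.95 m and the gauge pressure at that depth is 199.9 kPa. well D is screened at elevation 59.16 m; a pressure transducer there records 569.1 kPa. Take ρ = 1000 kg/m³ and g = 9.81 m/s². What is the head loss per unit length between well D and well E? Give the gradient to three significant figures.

i ≈ 0.0248 m/m

Pressure head at well E: ψ = P/(ρg) = 199.9×1000 / (1000 × 9.81) = 20.38 m.
Total head at well E: h = z + ψ = 87.95 + 20.38 = 108.33 m.
Pressure head at well D: ψ = P/(ρg) = 569.1×1000 / (1000 × 9.81) = 58.01 m.
Total head at well D: h = z + ψ = 59.16 + 58.01 = 117.17 m.
Head difference: h(well E) − h(well D) = 108.33 − 117.17 = -8.84 m.
Hydraulic gradient: i = |Δh| / L = 8.84 / 357.1 = 0.0248.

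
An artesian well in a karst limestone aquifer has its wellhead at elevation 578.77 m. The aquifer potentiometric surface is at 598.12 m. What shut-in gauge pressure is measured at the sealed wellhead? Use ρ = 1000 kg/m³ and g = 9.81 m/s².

P ≈ 190 kPa

Head above the cap: Δh = 598.12 − 578.77 = 19.35 m.
P = ρgΔh = 1000 × 9.81 × 19.35 = 189824 Pa ≈ 190 kPa.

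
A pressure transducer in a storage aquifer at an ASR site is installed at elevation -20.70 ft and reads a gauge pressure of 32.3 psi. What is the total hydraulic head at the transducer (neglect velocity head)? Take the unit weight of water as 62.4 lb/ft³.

ψ = 144·P/γ = 144 × 32.3 / 62.4 = 74.54 ft.
h = z + ψ = -20.70 + 74.54 = 53.84 ft.

h ≈ 53.84 ft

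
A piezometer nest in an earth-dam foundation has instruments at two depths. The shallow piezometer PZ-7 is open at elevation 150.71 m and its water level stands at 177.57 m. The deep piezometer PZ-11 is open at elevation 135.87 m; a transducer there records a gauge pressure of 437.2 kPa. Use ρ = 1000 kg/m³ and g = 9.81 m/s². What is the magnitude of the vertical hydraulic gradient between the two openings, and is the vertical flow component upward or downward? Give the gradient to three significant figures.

|i_v| ≈ 0.193; vertical flow is upward

Total head at PZ-7: h = 177.57 m (water level in the standpipe).
Pressure head at PZ-11: ψ = P/(ρg) = 437.2×1000 / (1000 × 9.81) = 44.57 m.
Total head at PZ-11: h = z + ψ = 135.87 + 44.57 = 180.44 m.
Δh = h(PZ-7) − h(PZ-11) = 177.57 − 180.44 = -2.87 m.
Vertical separation Δz = 150.71 − 135.87 = 14.84 m.
|i_v| = |Δh| / Δz = 2.87 / 14.84 = 0.193.
Head is higher in the deep piezometer, so vertical flow is upward (discharge condition).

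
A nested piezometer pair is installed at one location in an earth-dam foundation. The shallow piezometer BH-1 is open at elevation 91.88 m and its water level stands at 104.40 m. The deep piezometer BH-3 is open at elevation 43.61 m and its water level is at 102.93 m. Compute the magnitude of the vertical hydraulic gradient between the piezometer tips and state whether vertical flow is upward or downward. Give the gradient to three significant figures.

Total head at BH-1: h = 104.40 m (water level in the standpipe).
Total head at BH-3: h = 102.93 m.
Δh = h(BH-1) − h(BH-3) = 104.40 − 102.93 = 1.47 m.
Vertical separation Δz = 91.88 − 43.61 = 48.27 m.
|i_v| = |Δh| / Δz = 1.47 / 48.27 = 0.0305.
Head is higher in the shallow piezometer, so vertical flow is downward (recharge condition).

|i_v| ≈ 0.0305; vertical flow is downward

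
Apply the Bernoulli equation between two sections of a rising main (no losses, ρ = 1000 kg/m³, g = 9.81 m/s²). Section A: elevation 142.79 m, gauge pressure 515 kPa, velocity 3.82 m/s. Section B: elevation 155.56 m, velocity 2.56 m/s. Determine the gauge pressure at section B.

Pressure head at A: ψ₁ = P₁/(ρg) = 515×1000 / (1000 × 9.81) = 52.50 m.
Velocity heads: v₁²/2g = 3.82²/19.62 = 0.744 m; v₂²/2g = 2.56²/19.62 = 0.334 m.
Total head H = z₁ + ψ₁ + v₁²/2g = 142.79 + 52.50 + 0.744 = 196.03 m.
ψ₂ = H − z₂ − v₂²/2g = 196.03 − 155.56 − 0.334 = 40.14 m.
P₂ = ρgψ₂ = 1000 × 9.81 × 40.14 ≈ 394 kPa.

P₂ ≈ 394 kPa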